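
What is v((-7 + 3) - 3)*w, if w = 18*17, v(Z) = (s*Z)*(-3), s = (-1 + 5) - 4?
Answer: 0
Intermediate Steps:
s = 0 (s = 4 - 4 = 0)
v(Z) = 0 (v(Z) = (0*Z)*(-3) = 0*(-3) = 0)
w = 306
v((-7 + 3) - 3)*w = 0*306 = 0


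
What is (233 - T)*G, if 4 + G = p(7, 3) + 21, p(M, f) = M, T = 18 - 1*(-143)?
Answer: 1728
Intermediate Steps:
T = 161 (T = 18 + 143 = 161)
G = 24 (G = -4 + (7 + 21) = -4 + 28 = 24)
(233 - T)*G = (233 - 1*161)*24 = (233 - 161)*24 = 72*24 = 1728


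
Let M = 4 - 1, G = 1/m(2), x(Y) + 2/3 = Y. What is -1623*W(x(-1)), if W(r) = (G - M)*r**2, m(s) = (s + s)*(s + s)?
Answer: 635675/48 ≈ 13243.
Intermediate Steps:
m(s) = 4*s**2 (m(s) = (2*s)*(2*s) = 4*s**2)
x(Y) = -2/3 + Y
G = 1/16 (G = 1/(4*2**2) = 1/(4*4) = 1/16 ≈ 0.062500)
M = 3
W(r) = -47*r**2/16 (W(r) = (1/16 - 1*3)*r**2 = (1/16 - 3)*r**2 = -47*r**2/16)
-1623*W(x(-1)) = -(-76281)*(-2/3 - 1)**2/16 = -(-76281)*(-5/3)**2/16 = -(-76281)*25/(16*9) = -1623*(-1175/144) = 635675/48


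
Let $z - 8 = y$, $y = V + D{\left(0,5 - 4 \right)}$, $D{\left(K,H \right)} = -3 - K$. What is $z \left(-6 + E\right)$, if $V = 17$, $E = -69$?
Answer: $-1650$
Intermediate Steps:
$y = 14$ ($y = 17 - 3 = 14$)
$z = 22$ ($z = 8 + 14 = 22$)
$z \left(-6 + E\right) = 22 \left(-6 - 69\right) = 22 \left(-75\right) = -1650$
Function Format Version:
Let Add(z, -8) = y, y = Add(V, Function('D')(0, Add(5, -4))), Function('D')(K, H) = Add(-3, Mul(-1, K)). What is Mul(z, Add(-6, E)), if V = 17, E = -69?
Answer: -1650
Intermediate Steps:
y = 14 (y = Add(17, Add(-3, Mul(-1, 0))) = Add(17, Add(-3, 0)) = Add(17, -3) = 14)
z = 22 (z = Add(8, 14) = 22)
Mul(z, Add(-6, E)) = Mul(22, Add(-6, -69)) = Mul(22, -75) = -1650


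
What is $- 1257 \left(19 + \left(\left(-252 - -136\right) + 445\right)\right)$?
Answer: $-437436$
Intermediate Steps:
$- 1257 \left(19 + \left(\left(-252 - -136\right) + 445\right)\right) = - 1257 \left(19 + \left(\left(-252 + 136\right) + 445\right)\right) = - 1257 \left(19 + \left(-116 + 445\right)\right) = - 1257 \left(19 + 329\right) = \left(-1257\right) 348 = -437436$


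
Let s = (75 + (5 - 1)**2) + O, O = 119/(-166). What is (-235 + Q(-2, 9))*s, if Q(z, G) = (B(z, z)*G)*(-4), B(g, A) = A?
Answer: -2442881/166 ≈ -14716.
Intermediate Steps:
O = -119/166 (O = 119*(-1/166) = -119/166 ≈ -0.71687)
Q(z, G) = -4*G*z (Q(z, G) = (z*G)*(-4) = (G*z)*(-4) = -4*G*z)
s = 14987/166 (s = (75 + (5 - 1)**2) - 119/166 = (75 + 4**2) - 119/166 = (75 + 16) - 119/166 = 91 - 119/166 = 14987/166 ≈ 90.283)
(-235 + Q(-2, 9))*s = (-235 - 4*9*(-2))*(14987/166) = (-235 + 72)*(14987/166) = -163*14987/166 = -2442881/166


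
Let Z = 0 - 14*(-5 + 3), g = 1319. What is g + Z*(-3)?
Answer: 1235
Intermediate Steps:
Z = 28 (Z = 0 - 14*(-2) = 0 + 28 = 28)
g + Z*(-3) = 1319 + 28*(-3) = 1319 - 84 = 1235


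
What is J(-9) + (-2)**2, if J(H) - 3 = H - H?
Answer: 7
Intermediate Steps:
J(H) = 3 (J(H) = 3 + (H - H) = 3 + 0 = 3)
J(-9) + (-2)**2 = 3 + (-2)**2 = 3 + 4 = 7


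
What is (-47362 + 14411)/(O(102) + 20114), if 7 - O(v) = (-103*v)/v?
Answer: -32951/20224 ≈ -1.6293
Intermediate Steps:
O(v) = 110 (O(v) = 7 - (-103*v)/v = 7 - 1*(-103) = 7 + 103 = 110)
(-47362 + 14411)/(O(102) + 20114) = (-47362 + 14411)/(110 + 20114) = -32951/20224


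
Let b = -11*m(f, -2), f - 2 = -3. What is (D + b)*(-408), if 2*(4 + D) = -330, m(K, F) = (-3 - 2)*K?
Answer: 91392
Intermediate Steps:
f = -1 (f = 2 - 3 = -1)
m(K, F) = -5*K
D = -169 (D = -4 + (1/2)*(-330) = -4 - 165 = -169)
b = -55 (b = -(-55)*(-1) = -11*5 = -55)
(D + b)*(-408) = (-169 - 55)*(-408) = -224*(-408) = 91392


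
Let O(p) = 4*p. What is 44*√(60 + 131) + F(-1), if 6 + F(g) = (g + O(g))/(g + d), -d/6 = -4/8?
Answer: -17/2 + 44*√191 ≈ 599.59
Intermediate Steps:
d = 3 (d = -(-24)/8 = -6*(-½) = 3)
F(g) = -6 + 5*g/(3 + g) (F(g) = -6 + (g + 4*g)/(g + 3) = -6 + (5*g)/(3 + g) = -6 + 5*g/(3 + g))
44*√(60 + 131) + F(-1) = 44*√(60 + 131) + (-18 - 1*(-1))/(3 - 1) = 44*√191 + (-18 + 1)/2 = 44*√191 + (½)*(-17) = 44*√191 - 17/2 = -17/2 + 44*√191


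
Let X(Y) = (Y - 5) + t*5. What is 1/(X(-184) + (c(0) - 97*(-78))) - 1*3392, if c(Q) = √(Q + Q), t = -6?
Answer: -24921023/7347 ≈ -3392.0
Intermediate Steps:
c(Q) = √2*√Q (c(Q) = √(2*Q) = √2*√Q)
X(Y) = -35 + Y (X(Y) = (Y - 5) - 6*5 = (-5 + Y) - 30 = -35 + Y)
1/(X(-184) + (c(0) - 97*(-78))) - 1*3392 = 1/((-35 - 184) + (√2*√0 - 97*(-78))) - 1*3392 = 1/(-219 + (√2*0 + 7566)) - 3392 = 1/(-219 + (0 + 7566)) - 3392 = 1/(-219 + 7566) - 3392 = 1/7347 - 3392 = -24921023/7347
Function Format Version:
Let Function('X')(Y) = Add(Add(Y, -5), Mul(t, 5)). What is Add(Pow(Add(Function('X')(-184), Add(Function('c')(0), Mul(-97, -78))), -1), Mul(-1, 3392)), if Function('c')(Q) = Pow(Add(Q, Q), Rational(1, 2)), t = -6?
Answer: Rational(-24921023, 7347) ≈ -3392.0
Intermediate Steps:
Function('c')(Q) = Mul(Pow(2, Rational(1, 2)), Pow(Q, Rational(1, 2))) (Function('c')(Q) = Pow(Mul(2, Q), Rational(1, 2)) = Mul(Pow(2, Rational(1, 2)), Pow(Q, Rational(1, 2))))
Function('X')(Y) = Add(-35, Y) (Function('X')(Y) = Add(Add(Y, -5), Mul(-6, 5)) = Add(Add(-5, Y), -30) = Add(-35, Y))
Add(Pow(Add(Function('X')(-184), Add(Function('c')(0), Mul(-97, -78))), -1), Mul(-1, 3392)) = Add(Pow(Add(Add(-35, -184), Add(Mul(Pow(2, Rational(1, 2)), Pow(0, Rational(1, 2))), Mul(-97, -78))), -1), Mul(-1, 3392)) = Add(Pow(Add(-219, Add(Mul(Pow(2, Rational(1, 2)), 0), 7566)), -1), -3392) = Add(Pow(Add(-219, Add(0, 7566)), -1), -3392) = Add(Pow(Add(-219, 7566), -1), -3392) = Add(Pow(7347, -1), -3392) = Add(Rational(1, 7347), -3392) = Rational(-24921023, 7347)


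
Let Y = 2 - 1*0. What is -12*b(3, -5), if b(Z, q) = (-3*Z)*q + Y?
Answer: -564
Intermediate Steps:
Y = 2 (Y = 2 + 0 = 2)
b(Z, q) = 2 - 3*Z*q (b(Z, q) = (-3*Z)*q + 2 = -3*Z*q + 2 = 2 - 3*Z*q)
-12*b(3, -5) = -12*(2 - 3*3*(-5)) = -12*(2 + 45) = -12*47 = -564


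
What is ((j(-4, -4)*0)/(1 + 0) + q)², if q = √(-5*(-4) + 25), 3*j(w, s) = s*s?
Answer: 45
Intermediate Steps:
j(w, s) = s²/3 (j(w, s) = (s*s)/3 = s²/3)
q = 3*√5 (q = √(20 + 25) = √45 = 3*√5 ≈ 6.7082)
((j(-4, -4)*0)/(1 + 0) + q)² = ((((⅓)*(-4)²)*0)/(1 + 0) + 3*√5)² = ((((⅓)*16)*0)/1 + 3*√5)² = (((16/3)*0)*1 + 3*√5)² = (0*1 + 3*√5)² = (0 + 3*√5)² = (3*√5)² = 45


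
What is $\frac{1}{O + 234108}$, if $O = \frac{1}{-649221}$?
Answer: $\frac{649221}{151987829867} \approx 4.2715 \cdot 10^{-6}$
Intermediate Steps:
$O = - \frac{1}{649221} \approx -1.5403 \cdot 10^{-6}$
$\frac{1}{O + 234108} = \frac{1}{- \frac{1}{649221} + 234108} = \frac{1}{\frac{151987829867}{649221}} = \frac{649221}{151987829867}$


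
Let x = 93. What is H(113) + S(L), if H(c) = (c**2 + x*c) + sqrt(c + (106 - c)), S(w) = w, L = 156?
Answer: 23434 + sqrt(106) ≈ 23444.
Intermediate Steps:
H(c) = sqrt(106) + c**2 + 93*c (H(c) = (c**2 + 93*c) + sqrt(c + (106 - c)) = (c**2 + 93*c) + sqrt(106) = sqrt(106) + c**2 + 93*c)
H(113) + S(L) = (sqrt(106) + 113**2 + 93*113) + 156 = (sqrt(106) + 12769 + 10509) + 156 = (23278 + sqrt(106)) + 156 = 23434 + sqrt(106)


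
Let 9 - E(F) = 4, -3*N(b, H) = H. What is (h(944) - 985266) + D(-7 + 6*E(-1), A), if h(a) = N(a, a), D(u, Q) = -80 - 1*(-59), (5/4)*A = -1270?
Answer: -2956805/3 ≈ -9.8560e+5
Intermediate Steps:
N(b, H) = -H/3
A = -1016 (A = (⅘)*(-1270) = -1016)
E(F) = 5 (E(F) = 9 - 1*4 = 9 - 4 = 5)
D(u, Q) = -21 (D(u, Q) = -80 + 59 = -21)
h(a) = -a/3
(h(944) - 985266) + D(-7 + 6*E(-1), A) = (-⅓*944 - 985266) - 21 = (-944/3 - 985266) - 21 = -2956742/3 - 21 = -2956805/3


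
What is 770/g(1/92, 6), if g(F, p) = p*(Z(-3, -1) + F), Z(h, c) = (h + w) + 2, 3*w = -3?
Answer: -35420/549 ≈ -64.517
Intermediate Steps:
w = -1 (w = (⅓)*(-3) = -1)
Z(h, c) = 1 + h (Z(h, c) = (h - 1) + 2 = (-1 + h) + 2 = 1 + h)
g(F, p) = p*(-2 + F) (g(F, p) = p*((1 - 3) + F) = p*(-2 + F))
770/g(1/92, 6) = 770/((6*(-2 + 1/92))) = 770/((6*(-183/92))) = 770/(-549/46) = 770*(-46/549) = -35420/549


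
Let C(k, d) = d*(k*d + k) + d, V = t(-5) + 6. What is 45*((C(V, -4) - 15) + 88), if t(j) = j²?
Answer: 19845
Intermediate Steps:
V = 31 (V = (-5)² + 6 = 25 + 6 = 31)
C(k, d) = d + d*(k + d*k) (C(k, d) = d*(d*k + k) + d = d*(k + d*k) + d = d + d*(k + d*k))
45*((C(V, -4) - 15) + 88) = 45*((-4*(1 + 31 - 4*31) - 15) + 88) = 45*((-4*(1 + 31 - 124) - 15) + 88) = 45*((-4*(-92) - 15) + 88) = 45*((368 - 15) + 88) = 45*(353 + 88) = 45*441 = 19845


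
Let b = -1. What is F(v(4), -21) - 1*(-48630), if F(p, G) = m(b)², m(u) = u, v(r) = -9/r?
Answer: 48631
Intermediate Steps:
F(p, G) = 1 (F(p, G) = (-1)² = 1)
F(v(4), -21) - 1*(-48630) = 1 - 1*(-48630) = 1 + 48630 = 48631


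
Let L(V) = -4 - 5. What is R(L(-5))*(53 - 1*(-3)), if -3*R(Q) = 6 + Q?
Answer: 56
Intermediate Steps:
L(V) = -9
R(Q) = -2 - Q/3 (R(Q) = -(6 + Q)/3 = -2 - Q/3)
R(L(-5))*(53 - 1*(-3)) = (-2 - ⅓*(-9))*(53 - 1*(-3)) = (-2 + 3)*(53 + 3) = 1*56 = 56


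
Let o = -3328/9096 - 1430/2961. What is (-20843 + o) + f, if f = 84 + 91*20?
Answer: -21254658203/1122219 ≈ -18940.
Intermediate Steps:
f = 1904 (f = 84 + 1820 = 1904)
o = -952562/1122219 (o = -3328*1/9096 - 1430*1/2961 = -416/1137 - 1430/2961 = -952562/1122219 ≈ -0.84882)
(-20843 + o) + f = (-20843 - 952562/1122219) + 1904 = -23391363179/1122219 + 1904 = -21254658203/1122219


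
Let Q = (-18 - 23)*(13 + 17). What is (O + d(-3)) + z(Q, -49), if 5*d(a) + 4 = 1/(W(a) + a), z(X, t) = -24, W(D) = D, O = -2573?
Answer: -15587/6 ≈ -2597.8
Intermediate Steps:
Q = -1230 (Q = -41*30 = -1230)
d(a) = -⅘ + 1/(10*a) (d(a) = -⅘ + 1/(5*(a + a)) = -⅘ + 1/(5*((2*a))) = -⅘ + (1/(2*a))/5 = -⅘ + 1/(10*a))
(O + d(-3)) + z(Q, -49) = (-2573 + (⅒)*(1 - 8*(-3))/(-3)) - 24 = (-2573 + (⅒)*(-⅓)*(1 + 24)) - 24 = (-2573 + (⅒)*(-⅓)*25) - 24 = (-2573 - ⅚) - 24 = -15443/6 - 24 = -15587/6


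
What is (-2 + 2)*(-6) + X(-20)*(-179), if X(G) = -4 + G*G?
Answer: -70884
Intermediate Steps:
X(G) = -4 + G²
(-2 + 2)*(-6) + X(-20)*(-179) = (-2 + 2)*(-6) + (-4 + (-20)²)*(-179) = 0*(-6) + (-4 + 400)*(-179) = 0 + 396*(-179) = 0 - 70884 = -70884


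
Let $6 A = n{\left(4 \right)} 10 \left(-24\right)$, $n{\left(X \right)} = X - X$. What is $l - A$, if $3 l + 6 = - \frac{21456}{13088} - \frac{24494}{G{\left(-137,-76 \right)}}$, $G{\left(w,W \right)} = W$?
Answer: $\frac{2445146}{23313} \approx 104.88$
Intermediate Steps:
$n{\left(X \right)} = 0$
$l = \frac{2445146}{23313}$ ($l = -2 + \frac{- \frac{21456}{13088} - \frac{24494}{-76}}{3} = -2 + \frac{\left(-21456\right) \frac{1}{13088} - - \frac{12247}{38}}{3} = -2 + \frac{- \frac{1341}{818} + \frac{12247}{38}}{3} = -2 + \frac{1}{3} \cdot \frac{2491772}{7771} = -2 + \frac{2491772}{23313} = \frac{2445146}{23313} \approx 104.88$)
$A = 0$ ($A = \frac{0 \cdot 10 \left(-24\right)}{6} = \frac{0 \left(-24\right)}{6} = \frac{1}{6} \cdot 0 = 0$)
$l - A = \frac{2445146}{23313} - 0 = \frac{2445146}{23313} + 0 = \frac{2445146}{23313}$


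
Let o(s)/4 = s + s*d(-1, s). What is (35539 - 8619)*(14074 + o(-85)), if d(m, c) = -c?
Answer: -408268720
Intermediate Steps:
o(s) = -4*s² + 4*s (o(s) = 4*(s + s*(-s)) = 4*(s - s²) = -4*s² + 4*s)
(35539 - 8619)*(14074 + o(-85)) = (35539 - 8619)*(14074 + 4*(-85)*(1 - 1*(-85))) = 26920*(14074 + 4*(-85)*(1 + 85)) = 26920*(14074 + 4*(-85)*86) = 26920*(14074 - 29240) = 26920*(-15166) = -408268720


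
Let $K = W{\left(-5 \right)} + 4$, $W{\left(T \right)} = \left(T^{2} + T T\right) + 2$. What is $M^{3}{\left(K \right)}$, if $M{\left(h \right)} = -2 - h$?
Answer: $-195112$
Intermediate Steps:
$W{\left(T \right)} = 2 + 2 T^{2}$ ($W{\left(T \right)} = \left(T^{2} + T^{2}\right) + 2 = 2 T^{2} + 2 = 2 + 2 T^{2}$)
$K = 56$ ($K = \left(2 + 2 \left(-5\right)^{2}\right) + 4 = \left(2 + 2 \cdot 25\right) + 4 = \left(2 + 50\right) + 4 = 52 + 4 = 56$)
$M^{3}{\left(K \right)} = \left(-2 - 56\right)^{3} = \left(-58\right)^{3} = -195112$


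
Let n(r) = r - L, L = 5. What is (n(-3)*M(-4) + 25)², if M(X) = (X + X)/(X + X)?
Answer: 289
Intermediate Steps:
n(r) = -5 + r (n(r) = r - 1*5 = r - 5 = -5 + r)
M(X) = 1 (M(X) = (2*X)/((2*X)) = (2*X)*(1/(2*X)) = 1)
(n(-3)*M(-4) + 25)² = ((-5 - 3)*1 + 25)² = (-8*1 + 25)² = (-8 + 25)² = 17² = 289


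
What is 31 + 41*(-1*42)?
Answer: -1691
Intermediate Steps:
31 + 41*(-1*42) = 31 + 41*(-42) = 31 - 1722 = -1691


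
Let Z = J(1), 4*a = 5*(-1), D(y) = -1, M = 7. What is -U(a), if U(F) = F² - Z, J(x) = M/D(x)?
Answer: -137/16 ≈ -8.5625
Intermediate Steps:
J(x) = -7 (J(x) = 7/(-1) = 7*(-1) = -7)
a = -5/4 (a = (5*(-1))/4 = (¼)*(-5) = -5/4 ≈ -1.2500)
Z = -7
U(F) = 7 + F² (U(F) = F² - 1*(-7) = F² + 7 = 7 + F²)
-U(a) = -(7 + (-5/4)²) = -(7 + 25/16) = -1*137/16 = -137/16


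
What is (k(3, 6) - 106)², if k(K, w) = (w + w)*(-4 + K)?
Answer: 13924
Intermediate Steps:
k(K, w) = 2*w*(-4 + K) (k(K, w) = (2*w)*(-4 + K) = 2*w*(-4 + K))
(k(3, 6) - 106)² = (2*6*(-4 + 3) - 106)² = (2*6*(-1) - 106)² = (-12 - 106)² = (-118)² = 13924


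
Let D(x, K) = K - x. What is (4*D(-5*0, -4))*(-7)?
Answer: 112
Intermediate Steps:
(4*D(-5*0, -4))*(-7) = (4*(-4 - (-5)*0))*(-7) = (4*(-4 - 1*0))*(-7) = (4*(-4 + 0))*(-7) = (4*(-4))*(-7) = -16*(-7) = 112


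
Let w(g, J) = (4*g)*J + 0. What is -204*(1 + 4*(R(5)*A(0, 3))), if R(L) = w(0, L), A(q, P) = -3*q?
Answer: -204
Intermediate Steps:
w(g, J) = 4*J*g (w(g, J) = 4*J*g + 0 = 4*J*g)
R(L) = 0 (R(L) = 4*L*0 = 0)
-204*(1 + 4*(R(5)*A(0, 3))) = -204*(1 + 4*(0*(-3*0))) = -204*(1 + 4*(0*0)) = -204*(1 + 4*0) = -204*(1 + 0) = -204*1 = -204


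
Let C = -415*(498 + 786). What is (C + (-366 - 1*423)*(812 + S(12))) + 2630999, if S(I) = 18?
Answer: 1443269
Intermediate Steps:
C = -532860 (C = -415*1284 = -532860)
(C + (-366 - 1*423)*(812 + S(12))) + 2630999 = (-532860 + (-366 - 1*423)*(812 + 18)) + 2630999 = (-532860 + (-366 - 423)*830) + 2630999 = (-532860 - 789*830) + 2630999 = (-532860 - 654870) + 2630999 = -1187730 + 2630999 = 1443269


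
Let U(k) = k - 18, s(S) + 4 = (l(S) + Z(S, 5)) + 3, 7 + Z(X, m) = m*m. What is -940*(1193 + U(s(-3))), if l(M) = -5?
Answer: -1115780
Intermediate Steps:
Z(X, m) = -7 + m**2 (Z(X, m) = -7 + m*m = -7 + m**2)
s(S) = 12 (s(S) = -4 + ((-5 + (-7 + 5**2)) + 3) = -4 + ((-5 + (-7 + 25)) + 3) = -4 + ((-5 + 18) + 3) = -4 + (13 + 3) = -4 + 16 = 12)
U(k) = -18 + k
-940*(1193 + U(s(-3))) = -940*(1193 + (-18 + 12)) = -940*(1193 - 6) = -940*1187 = -1115780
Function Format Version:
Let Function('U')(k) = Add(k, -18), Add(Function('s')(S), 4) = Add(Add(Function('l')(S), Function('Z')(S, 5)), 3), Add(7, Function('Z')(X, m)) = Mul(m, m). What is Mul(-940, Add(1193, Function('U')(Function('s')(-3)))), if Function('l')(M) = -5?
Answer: -1115780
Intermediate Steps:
Function('Z')(X, m) = Add(-7, Pow(m, 2)) (Function('Z')(X, m) = Add(-7, Mul(m, m)) = Add(-7, Pow(m, 2)))
Function('s')(S) = 12 (Function('s')(S) = Add(-4, Add(Add(-5, Add(-7, Pow(5, 2))), 3)) = Add(-4, Add(Add(-5, Add(-7, 25)), 3)) = Add(-4, Add(Add(-5, 18), 3)) = Add(-4, Add(13, 3)) = Add(-4, 16) = 12)
Function('U')(k) = Add(-18, k)
Mul(-940, Add(1193, Function('U')(Function('s')(-3)))) = Mul(-940, Add(1193, Add(-18, 12))) = Mul(-940, Add(1193, -6)) = Mul(-940, 1187) = -1115780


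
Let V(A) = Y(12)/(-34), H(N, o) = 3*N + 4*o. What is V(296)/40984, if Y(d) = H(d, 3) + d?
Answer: -15/348364 ≈ -4.3058e-5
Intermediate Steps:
Y(d) = 12 + 4*d (Y(d) = (3*d + 4*3) + d = (3*d + 12) + d = (12 + 3*d) + d = 12 + 4*d)
V(A) = -30/17 (V(A) = (12 + 4*12)/(-34) = (12 + 48)*(-1/34) = 60*(-1/34) = -30/17)
V(296)/40984 = -30/17/40984 = -30/17*1/40984 = -15/348364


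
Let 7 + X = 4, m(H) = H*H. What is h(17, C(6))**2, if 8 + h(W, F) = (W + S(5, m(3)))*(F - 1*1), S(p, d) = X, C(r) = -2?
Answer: 2500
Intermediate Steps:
m(H) = H**2
X = -3 (X = -7 + 4 = -3)
S(p, d) = -3
h(W, F) = -8 + (-1 + F)*(-3 + W) (h(W, F) = -8 + (W - 3)*(F - 1*1) = -8 + (-3 + W)*(F - 1) = -8 + (-3 + W)*(-1 + F) = -8 + (-1 + F)*(-3 + W))
h(17, C(6))**2 = (-5 - 1*17 - 3*(-2) - 2*17)**2 = (-5 - 17 + 6 - 34)**2 = (-50)**2 = 2500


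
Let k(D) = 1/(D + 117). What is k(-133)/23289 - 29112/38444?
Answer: -55346267/73087536 ≈ -0.75726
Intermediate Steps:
k(D) = 1/(117 + D)
k(-133)/23289 - 29112/38444 = 1/((117 - 133)*23289) - 29112/38444 = (1/23289)/(-16) - 29112*1/38444 = -1/16*1/23289 - 7278/9611 = -1/372624 - 7278/9611 = -55346267/73087536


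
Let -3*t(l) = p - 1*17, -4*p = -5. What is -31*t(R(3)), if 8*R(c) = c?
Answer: -651/4 ≈ -162.75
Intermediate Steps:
p = 5/4 (p = -¼*(-5) = 5/4 ≈ 1.2500)
R(c) = c/8
t(l) = 21/4 (t(l) = -(5/4 - 1*17)/3 = -(5/4 - 17)/3 = -⅓*(-63/4) = 21/4)
-31*t(R(3)) = -31*21/4 = -651/4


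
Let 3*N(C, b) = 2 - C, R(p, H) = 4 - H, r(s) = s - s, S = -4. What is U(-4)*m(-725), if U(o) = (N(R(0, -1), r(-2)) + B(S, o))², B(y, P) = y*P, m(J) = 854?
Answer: 192150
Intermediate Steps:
r(s) = 0
B(y, P) = P*y
N(C, b) = ⅔ - C/3 (N(C, b) = (2 - C)/3 = ⅔ - C/3)
U(o) = (-1 - 4*o)² (U(o) = ((⅔ - (4 - 1*(-1))/3) + o*(-4))² = ((⅔ - (4 + 1)/3) - 4*o)² = ((⅔ - ⅓*5) - 4*o)² = ((⅔ - 5/3) - 4*o)² = (-1 - 4*o)²)
U(-4)*m(-725) = (1 + 4*(-4))²*854 = (1 - 16)²*854 = (-15)²*854 = 225*854 = 192150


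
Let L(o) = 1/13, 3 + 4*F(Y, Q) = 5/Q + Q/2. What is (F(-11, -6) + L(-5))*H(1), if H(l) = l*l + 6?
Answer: -3563/312 ≈ -11.420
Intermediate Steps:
F(Y, Q) = -¾ + Q/8 + 5/(4*Q) (F(Y, Q) = -¾ + (5/Q + Q/2)/4 = -¾ + (Q/2 + 5/Q)/4 = -¾ + (Q/8 + 5/(4*Q)) = -¾ + Q/8 + 5/(4*Q))
H(l) = 6 + l² (H(l) = l² + 6 = 6 + l²)
L(o) = 1/13
(F(-11, -6) + L(-5))*H(1) = ((⅛)*(10 - 6*(-6 - 6))/(-6) + 1/13)*(6 + 1²) = ((⅛)*(-⅙)*(10 - 6*(-12)) + 1/13)*(6 + 1) = ((⅛)*(-⅙)*(10 + 72) + 1/13)*7 = ((⅛)*(-⅙)*82 + 1/13)*7 = (-41/24 + 1/13)*7 = -509/312*7 = -3563/312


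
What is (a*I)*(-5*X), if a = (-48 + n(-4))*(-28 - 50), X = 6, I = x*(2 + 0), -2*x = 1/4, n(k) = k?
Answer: 30420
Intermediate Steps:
x = -1/8 (x = -1/2/4 = -1/2*1/4 = -1/8 ≈ -0.12500)
I = -1/4 (I = -(2 + 0)/8 = -1/8*2 = -1/4 ≈ -0.25000)
a = 4056 (a = (-48 - 4)*(-28 - 50) = -52*(-78) = 4056)
(a*I)*(-5*X) = (4056*(-1/4))*(-5*6) = -1014*(-30) = 30420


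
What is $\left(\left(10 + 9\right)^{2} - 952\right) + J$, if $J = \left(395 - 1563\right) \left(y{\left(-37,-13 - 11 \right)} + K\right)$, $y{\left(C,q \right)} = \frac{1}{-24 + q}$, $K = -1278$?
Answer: $\frac{4476412}{3} \approx 1.4921 \cdot 10^{6}$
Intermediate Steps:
$J = \frac{4478185}{3}$ ($J = \left(395 - 1563\right) \left(\frac{1}{-24 - 24} - 1278\right) = - 1168 \left(\frac{1}{-24 - 24} - 1278\right) = - 1168 \left(\frac{1}{-48} - 1278\right) = - 1168 \left(- \frac{1}{48} - 1278\right) = \left(-1168\right) \left(- \frac{61345}{48}\right) = \frac{4478185}{3} \approx 1.4927 \cdot 10^{6}$)
$\left(\left(10 + 9\right)^{2} - 952\right) + J = \left(\left(10 + 9\right)^{2} - 952\right) + \frac{4478185}{3} = \left(19^{2} - 952\right) + \frac{4478185}{3} = \left(361 - 952\right) + \frac{4478185}{3} = -591 + \frac{4478185}{3} = \frac{4476412}{3}$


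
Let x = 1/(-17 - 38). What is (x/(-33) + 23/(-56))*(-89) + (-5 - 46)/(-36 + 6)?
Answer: 3883109/101640 ≈ 38.205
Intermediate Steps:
x = -1/55 (x = 1/(-55) = -1/55 ≈ -0.018182)
(x/(-33) + 23/(-56))*(-89) + (-5 - 46)/(-36 + 6) = (-1/55/(-33) + 23/(-56))*(-89) + (-5 - 46)/(-36 + 6) = (-1/55*(-1/33) + 23*(-1/56))*(-89) - 51/(-30) = (1/1815 - 23/56)*(-89) - 51*(-1/30) = -41689/101640*(-89) + 17/10 = 3710321/101640 + 17/10 = 3883109/101640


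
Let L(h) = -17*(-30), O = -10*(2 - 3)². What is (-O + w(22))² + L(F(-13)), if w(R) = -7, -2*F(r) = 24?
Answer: 519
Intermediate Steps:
F(r) = -12 (F(r) = -½*24 = -12)
O = -10 (O = -10*(-1)² = -10*1 = -10)
L(h) = 510
(-O + w(22))² + L(F(-13)) = (-1*(-10) - 7)² + 510 = (10 - 7)² + 510 = 3² + 510 = 9 + 510 = 519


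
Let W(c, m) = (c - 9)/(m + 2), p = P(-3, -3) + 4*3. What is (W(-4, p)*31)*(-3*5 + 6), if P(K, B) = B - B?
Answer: 3627/14 ≈ 259.07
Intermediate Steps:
P(K, B) = 0
p = 12 (p = 0 + 4*3 = 0 + 12 = 12)
W(c, m) = (-9 + c)/(2 + m)
(W(-4, p)*31)*(-3*5 + 6) = (((-9 - 4)/(2 + 12))*31)*(-3*5 + 6) = ((-13/14)*31)*(-15 + 6) = (((1/14)*(-13))*31)*(-9) = -13/14*31*(-9) = -403/14*(-9) = 3627/14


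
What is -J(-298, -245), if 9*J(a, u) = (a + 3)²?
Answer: -87025/9 ≈ -9669.4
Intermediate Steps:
J(a, u) = (3 + a)²/9 (J(a, u) = (a + 3)²/9 = (3 + a)²/9)
-J(-298, -245) = -(3 - 298)²/9 = -(-295)²/9 = -87025/9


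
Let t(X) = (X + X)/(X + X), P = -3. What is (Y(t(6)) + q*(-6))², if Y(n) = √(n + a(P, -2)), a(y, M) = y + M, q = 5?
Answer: 896 - 120*I ≈ 896.0 - 120.0*I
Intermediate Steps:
t(X) = 1 (t(X) = (2*X)/((2*X)) = (2*X)*(1/(2*X)) = 1)
a(y, M) = M + y
Y(n) = √(-5 + n) (Y(n) = √(n + (-2 - 3)) = √(n - 5) = √(-5 + n))
(Y(t(6)) + q*(-6))² = (√(-5 + 1) + 5*(-6))² = (√(-4) - 30)² = (2*I - 30)² = (-30 + 2*I)²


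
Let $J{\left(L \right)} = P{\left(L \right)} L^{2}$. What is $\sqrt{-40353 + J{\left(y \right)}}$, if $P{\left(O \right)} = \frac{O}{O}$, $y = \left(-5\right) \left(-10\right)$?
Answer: $i \sqrt{37853} \approx 194.56 i$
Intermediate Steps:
$y = 50$
$P{\left(O \right)} = 1$
$J{\left(L \right)} = L^{2}$ ($J{\left(L \right)} = 1 L^{2} = L^{2}$)
$\sqrt{-40353 + J{\left(y \right)}} = \sqrt{-40353 + 50^{2}} = \sqrt{-40353 + 2500} = \sqrt{-37853} = i \sqrt{37853}$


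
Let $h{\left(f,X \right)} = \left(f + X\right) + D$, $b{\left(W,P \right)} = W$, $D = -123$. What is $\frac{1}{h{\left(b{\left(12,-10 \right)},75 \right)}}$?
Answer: $- \frac{1}{36} \approx -0.027778$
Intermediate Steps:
$h{\left(f,X \right)} = -123 + X + f$ ($h{\left(f,X \right)} = \left(f + X\right) - 123 = \left(X + f\right) - 123 = -123 + X + f$)
$\frac{1}{h{\left(b{\left(12,-10 \right)},75 \right)}} = \frac{1}{-123 + 75 + 12} = \frac{1}{-36} = - \frac{1}{36}$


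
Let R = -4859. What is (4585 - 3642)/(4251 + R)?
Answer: -943/608 ≈ -1.5510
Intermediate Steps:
(4585 - 3642)/(4251 + R) = (4585 - 3642)/(4251 - 4859) = 943/(-608) = 943*(-1/608) = -943/608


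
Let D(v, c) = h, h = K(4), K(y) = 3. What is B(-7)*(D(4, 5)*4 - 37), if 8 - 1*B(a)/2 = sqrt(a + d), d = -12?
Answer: -400 + 50*I*sqrt(19) ≈ -400.0 + 217.95*I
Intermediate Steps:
h = 3
D(v, c) = 3
B(a) = 16 - 2*sqrt(-12 + a) (B(a) = 16 - 2*sqrt(a - 12) = 16 - 2*sqrt(-12 + a))
B(-7)*(D(4, 5)*4 - 37) = (16 - 2*sqrt(-12 - 7))*(3*4 - 37) = (16 - 2*I*sqrt(19))*(12 - 37) = (16 - 2*I*sqrt(19))*(-25) = -400 + 50*I*sqrt(19)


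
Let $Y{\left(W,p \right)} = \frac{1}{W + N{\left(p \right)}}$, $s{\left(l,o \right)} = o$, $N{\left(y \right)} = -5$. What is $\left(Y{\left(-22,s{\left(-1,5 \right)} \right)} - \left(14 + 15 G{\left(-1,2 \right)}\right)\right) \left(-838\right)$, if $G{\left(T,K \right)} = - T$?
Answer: $\frac{656992}{27} \approx 24333.0$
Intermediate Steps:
$Y{\left(W,p \right)} = \frac{1}{-5 + W}$ ($Y{\left(W,p \right)} = \frac{1}{W - 5} = \frac{1}{-5 + W}$)
$\left(Y{\left(-22,s{\left(-1,5 \right)} \right)} - \left(14 + 15 G{\left(-1,2 \right)}\right)\right) \left(-838\right) = \left(\frac{1}{-5 - 22} - \left(14 + 15 \left(\left(-1\right) \left(-1\right)\right)\right)\right) \left(-838\right) = \left(\frac{1}{-27} - 29\right) \left(-838\right) = \left(- \frac{1}{27} - 29\right) \left(-838\right) = \left(- \frac{784}{27}\right) \left(-838\right) = \frac{656992}{27}$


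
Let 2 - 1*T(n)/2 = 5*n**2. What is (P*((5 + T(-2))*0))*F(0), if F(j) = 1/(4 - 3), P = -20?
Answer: 0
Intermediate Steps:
F(j) = 1 (F(j) = 1/1 = 1)
T(n) = 4 - 10*n**2
(P*((5 + T(-2))*0))*F(0) = -20*(5 + (4 - 10*(-2)**2))*0*1 = -20*(5 + (4 - 10*4))*0*1 = -20*(5 + (4 - 40))*0*1 = -20*(5 - 36)*0*1 = -(-620)*0*1 = -20*0*1 = 0*1 = 0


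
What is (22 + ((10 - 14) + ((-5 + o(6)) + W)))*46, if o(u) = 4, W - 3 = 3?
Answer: 1058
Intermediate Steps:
W = 6 (W = 3 + 3 = 6)
(22 + ((10 - 14) + ((-5 + o(6)) + W)))*46 = (22 + ((10 - 14) + ((-5 + 4) + 6)))*46 = (22 + (-4 + (-1 + 6)))*46 = (22 + (-4 + 5))*46 = (22 + 1)*46 = 23*46 = 1058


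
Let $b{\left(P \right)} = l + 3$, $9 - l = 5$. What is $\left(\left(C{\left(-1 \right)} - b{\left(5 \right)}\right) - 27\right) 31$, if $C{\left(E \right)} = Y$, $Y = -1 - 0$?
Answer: $-1085$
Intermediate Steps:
$l = 4$ ($l = 9 - 5 = 4$)
$b{\left(P \right)} = 7$ ($b{\left(P \right)} = 4 + 3 = 7$)
$Y = -1$ ($Y = -1 + 0 = -1$)
$C{\left(E \right)} = -1$
$\left(\left(C{\left(-1 \right)} - b{\left(5 \right)}\right) - 27\right) 31 = \left(\left(-1 - 7\right) - 27\right) 31 = \left(-8 - 27\right) 31 = \left(-35\right) 31 = -1085$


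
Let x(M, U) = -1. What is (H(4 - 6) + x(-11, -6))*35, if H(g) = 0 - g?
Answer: 35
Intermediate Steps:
H(g) = -g
(H(4 - 6) + x(-11, -6))*35 = (-(4 - 6) - 1)*35 = (-1*(-2) - 1)*35 = (2 - 1)*35 = 1*35 = 35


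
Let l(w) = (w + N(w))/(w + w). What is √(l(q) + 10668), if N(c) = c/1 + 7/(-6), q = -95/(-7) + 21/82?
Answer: √24195648084798/47622 ≈ 103.29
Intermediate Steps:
q = 7937/574 (q = -95*(-⅐) + 21*(1/82) = 95/7 + 21/82 = 7937/574 ≈ 13.828)
N(c) = -7/6 + c (N(c) = c*1 + 7*(-⅙) = c - 7/6 = -7/6 + c)
l(w) = (-7/6 + 2*w)/(2*w) (l(w) = (w + (-7/6 + w))/(w + w) = (-7/6 + 2*w)/((2*w)) = (-7/6 + 2*w)*(1/(2*w)) = (-7/6 + 2*w)/(2*w))
√(l(q) + 10668) = √((-7/12 + 7937/574)/(7937/574) + 10668) = √((574/7937)*(45613/3444) + 10668) = √(45613/47622 + 10668) = √(508077109/47622) = √24195648084798/47622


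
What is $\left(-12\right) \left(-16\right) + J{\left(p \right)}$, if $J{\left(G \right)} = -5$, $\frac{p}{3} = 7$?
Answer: $187$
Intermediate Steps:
$p = 21$ ($p = 3 \cdot 7 = 21$)
$\left(-12\right) \left(-16\right) + J{\left(p \right)} = \left(-12\right) \left(-16\right) - 5 = 192 - 5 = 187$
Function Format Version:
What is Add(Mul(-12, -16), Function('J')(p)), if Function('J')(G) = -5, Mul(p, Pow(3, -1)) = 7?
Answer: 187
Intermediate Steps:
p = 21 (p = Mul(3, 7) = 21)
Add(Mul(-12, -16), Function('J')(p)) = Add(Mul(-12, -16), -5) = Add(192, -5) = 187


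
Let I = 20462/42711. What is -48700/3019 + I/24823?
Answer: -51632416176322/3200789546907 ≈ -16.131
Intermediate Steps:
I = 20462/42711 (I = 20462*(1/42711) = 20462/42711 ≈ 0.47908)
-48700/3019 + I/24823 = -48700/3019 + (20462/42711)/24823 = -48700*1/3019 + (20462/42711)*(1/24823) = -48700/3019 + 20462/1060215153 = -51632416176322/3200789546907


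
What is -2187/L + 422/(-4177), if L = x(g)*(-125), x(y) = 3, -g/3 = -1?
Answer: 2992283/522125 ≈ 5.7310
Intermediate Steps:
g = 3 (g = -3*(-1) = 3)
L = -375 (L = 3*(-125) = -375)
-2187/L + 422/(-4177) = -2187/(-375) + 422/(-4177) = -2187*(-1/375) + 422*(-1/4177) = 729/125 - 422/4177 = 2992283/522125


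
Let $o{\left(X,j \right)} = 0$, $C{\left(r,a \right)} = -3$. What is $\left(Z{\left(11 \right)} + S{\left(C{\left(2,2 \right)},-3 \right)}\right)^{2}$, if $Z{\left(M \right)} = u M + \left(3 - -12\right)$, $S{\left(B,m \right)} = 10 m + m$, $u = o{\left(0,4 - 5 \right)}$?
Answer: $324$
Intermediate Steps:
$u = 0$
$S{\left(B,m \right)} = 11 m$
$Z{\left(M \right)} = 15$ ($Z{\left(M \right)} = 0 M + \left(3 - -12\right) = 0 + \left(3 + 12\right) = 0 + 15 = 15$)
$\left(Z{\left(11 \right)} + S{\left(C{\left(2,2 \right)},-3 \right)}\right)^{2} = \left(15 + 11 \left(-3\right)\right)^{2} = \left(15 - 33\right)^{2} = \left(-18\right)^{2} = 324$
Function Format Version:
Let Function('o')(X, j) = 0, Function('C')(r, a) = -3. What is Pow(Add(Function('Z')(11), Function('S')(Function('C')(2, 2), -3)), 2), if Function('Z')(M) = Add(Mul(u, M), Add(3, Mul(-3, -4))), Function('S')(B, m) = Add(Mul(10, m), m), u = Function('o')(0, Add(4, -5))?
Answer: 324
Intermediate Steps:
u = 0
Function('S')(B, m) = Mul(11, m)
Function('Z')(M) = 15 (Function('Z')(M) = Add(Mul(0, M), Add(3, Mul(-3, -4))) = Add(0, Add(3, 12)) = Add(0, 15) = 15)
Pow(Add(Function('Z')(11), Function('S')(Function('C')(2, 2), -3)), 2) = Pow(Add(15, Mul(11, -3)), 2) = Pow(Add(15, -33), 2) = Pow(-18, 2) = 324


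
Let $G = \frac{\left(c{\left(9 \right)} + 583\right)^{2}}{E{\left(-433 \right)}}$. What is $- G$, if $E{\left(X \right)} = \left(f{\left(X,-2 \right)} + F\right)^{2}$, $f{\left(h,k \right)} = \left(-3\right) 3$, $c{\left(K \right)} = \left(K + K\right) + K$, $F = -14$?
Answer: $- \frac{372100}{529} \approx -703.4$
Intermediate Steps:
$c{\left(K \right)} = 3 K$ ($c{\left(K \right)} = 2 K + K = 3 K$)
$f{\left(h,k \right)} = -9$
$E{\left(X \right)} = 529$ ($E{\left(X \right)} = \left(-9 - 14\right)^{2} = \left(-23\right)^{2} = 529$)
$G = \frac{372100}{529}$ ($G = \frac{\left(3 \cdot 9 + 583\right)^{2}}{529} = \left(27 + 583\right)^{2} \cdot \frac{1}{529} = 610^{2} \cdot \frac{1}{529} = 372100 \cdot \frac{1}{529} = \frac{372100}{529} \approx 703.4$)
$- G = \left(-1\right) \frac{372100}{529} = - \frac{372100}{529}$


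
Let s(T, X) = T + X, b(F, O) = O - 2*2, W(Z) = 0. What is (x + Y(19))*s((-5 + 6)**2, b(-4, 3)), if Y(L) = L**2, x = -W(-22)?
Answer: 0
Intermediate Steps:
b(F, O) = -4 + O (b(F, O) = O - 4 = -4 + O)
x = 0 (x = -1*0 = 0)
(x + Y(19))*s((-5 + 6)**2, b(-4, 3)) = (0 + 19**2)*((-5 + 6)**2 + (-4 + 3)) = (0 + 361)*(1**2 - 1) = 361*(1 - 1) = 361*0 = 0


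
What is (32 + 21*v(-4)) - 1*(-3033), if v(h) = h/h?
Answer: 3086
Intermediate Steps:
v(h) = 1
(32 + 21*v(-4)) - 1*(-3033) = (32 + 21*1) - 1*(-3033) = (32 + 21) + 3033 = 53 + 3033 = 3086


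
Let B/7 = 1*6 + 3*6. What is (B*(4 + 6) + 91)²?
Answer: 3136441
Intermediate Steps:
B = 168 (B = 7*(1*6 + 3*6) = 7*(6 + 18) = 7*24 = 168)
(B*(4 + 6) + 91)² = (168*(4 + 6) + 91)² = (168*10 + 91)² = (1680 + 91)² = 1771² = 3136441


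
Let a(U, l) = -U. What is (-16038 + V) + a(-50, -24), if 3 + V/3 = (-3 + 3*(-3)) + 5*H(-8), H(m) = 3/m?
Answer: -128309/8 ≈ -16039.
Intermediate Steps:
V = -405/8 (V = -9 + 3*((-3 + 3*(-3)) + 5*(3/(-8))) = -9 + 3*((-3 - 9) + 5*(3*(-⅛))) = -9 + 3*(-12 + 5*(-3/8)) = -9 + 3*(-12 - 15/8) = -9 + 3*(-111/8) = -9 - 333/8 = -405/8 ≈ -50.625)
(-16038 + V) + a(-50, -24) = (-16038 - 405/8) - 1*(-50) = -128709/8 + 50 = -128309/8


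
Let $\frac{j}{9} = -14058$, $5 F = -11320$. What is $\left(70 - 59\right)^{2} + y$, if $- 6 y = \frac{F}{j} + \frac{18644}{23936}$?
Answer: $\frac{24957131165}{206483904} \approx 120.87$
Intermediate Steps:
$F = -2264$ ($F = \frac{1}{5} \left(-11320\right) = -2264$)
$j = -126522$ ($j = 9 \left(-14058\right) = -126522$)
$y = - \frac{27421219}{206483904}$ ($y = - \frac{- \frac{2264}{-126522} + \frac{18644}{23936}}{6} = - \frac{\left(-2264\right) \left(- \frac{1}{126522}\right) + 18644 \cdot \frac{1}{23936}}{6} = - \frac{\frac{1132}{63261} + \frac{4661}{5984}}{6} = \left(- \frac{1}{6}\right) \frac{27421219}{34413984} = - \frac{27421219}{206483904} \approx -0.1328$)
$\left(70 - 59\right)^{2} + y = \left(70 - 59\right)^{2} - \frac{27421219}{206483904} = 11^{2} - \frac{27421219}{206483904} = 121 - \frac{27421219}{206483904} = \frac{24957131165}{206483904}$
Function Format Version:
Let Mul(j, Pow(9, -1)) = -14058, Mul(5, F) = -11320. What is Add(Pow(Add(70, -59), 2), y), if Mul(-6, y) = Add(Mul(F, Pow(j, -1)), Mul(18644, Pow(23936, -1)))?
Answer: Rational(24957131165, 206483904) ≈ 120.87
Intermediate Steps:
F = -2264 (F = Mul(Rational(1, 5), -11320) = -2264)
j = -126522 (j = Mul(9, -14058) = -126522)
y = Rational(-27421219, 206483904) (y = Mul(Rational(-1, 6), Add(Mul(-2264, Pow(-126522, -1)), Mul(18644, Pow(23936, -1)))) = Mul(Rational(-1, 6), Add(Mul(-2264, Rational(-1, 126522)), Mul(18644, Rational(1, 23936)))) = Mul(Rational(-1, 6), Add(Rational(1132, 63261), Rational(4661, 5984))) = Mul(Rational(-1, 6), Rational(27421219, 34413984)) = Rational(-27421219, 206483904) ≈ -0.13280)
Add(Pow(Add(70, -59), 2), y) = Add(Pow(Add(70, -59), 2), Rational(-27421219, 206483904)) = Add(Pow(11, 2), Rational(-27421219, 206483904)) = Add(121, Rational(-27421219, 206483904)) = Rational(24957131165, 206483904)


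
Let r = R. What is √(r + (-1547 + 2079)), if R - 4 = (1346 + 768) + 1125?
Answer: 5*√151 ≈ 61.441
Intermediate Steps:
R = 3243 (R = 4 + ((1346 + 768) + 1125) = 4 + (2114 + 1125) = 4 + 3239 = 3243)
r = 3243
√(r + (-1547 + 2079)) = √(3243 + (-1547 + 2079)) = √(3243 + 532) = √3775 = 5*√151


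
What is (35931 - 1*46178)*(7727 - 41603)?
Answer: 347127372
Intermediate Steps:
(35931 - 1*46178)*(7727 - 41603) = (35931 - 46178)*(-33876) = -10247*(-33876) = 347127372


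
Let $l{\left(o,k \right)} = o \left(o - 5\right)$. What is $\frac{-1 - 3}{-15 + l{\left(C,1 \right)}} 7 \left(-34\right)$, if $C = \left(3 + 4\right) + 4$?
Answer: $\frac{56}{3} \approx 18.667$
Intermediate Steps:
$C = 11$ ($C = 7 + 4 = 11$)
$l{\left(o,k \right)} = o \left(-5 + o\right)$
$\frac{-1 - 3}{-15 + l{\left(C,1 \right)}} 7 \left(-34\right) = \frac{-1 - 3}{-15 + 11 \left(-5 + 11\right)} 7 \left(-34\right) = - \frac{4}{-15 + 11 \cdot 6} \cdot 7 \left(-34\right) = - \frac{4}{-15 + 66} \cdot 7 \left(-34\right) = - \frac{4}{51} \cdot 7 \left(-34\right) = \left(-4\right) \frac{1}{51} \cdot 7 \left(-34\right) = \left(- \frac{4}{51}\right) 7 \left(-34\right) = \left(- \frac{28}{51}\right) \left(-34\right) = \frac{56}{3}$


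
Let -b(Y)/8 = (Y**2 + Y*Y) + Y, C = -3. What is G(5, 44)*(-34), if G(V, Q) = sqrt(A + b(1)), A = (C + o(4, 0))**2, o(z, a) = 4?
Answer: -34*I*sqrt(23) ≈ -163.06*I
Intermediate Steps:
b(Y) = -16*Y**2 - 8*Y (b(Y) = -8*((Y**2 + Y*Y) + Y) = -8*((Y**2 + Y**2) + Y) = -8*(2*Y**2 + Y) = -8*(Y + 2*Y**2) = -16*Y**2 - 8*Y)
A = 1 (A = (-3 + 4)**2 = 1**2 = 1)
G(V, Q) = I*sqrt(23) (G(V, Q) = sqrt(1 - 8*1*(1 + 2*1)) = sqrt(1 - 8*1*(1 + 2)) = sqrt(1 - 8*1*3) = sqrt(1 - 24) = sqrt(-23) = I*sqrt(23))
G(5, 44)*(-34) = (I*sqrt(23))*(-34) = -34*I*sqrt(23)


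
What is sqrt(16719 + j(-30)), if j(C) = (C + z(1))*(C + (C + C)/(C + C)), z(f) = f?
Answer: 2*sqrt(4390) ≈ 132.51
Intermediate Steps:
j(C) = (1 + C)**2 (j(C) = (C + 1)*(C + (C + C)/(C + C)) = (1 + C)*(C + (2*C)/((2*C))) = (1 + C)*(C + (2*C)*(1/(2*C))) = (1 + C)*(C + 1) = (1 + C)*(1 + C) = (1 + C)**2)
sqrt(16719 + j(-30)) = sqrt(16719 + (1 + (-30)**2 + 2*(-30))) = sqrt(16719 + (1 + 900 - 60)) = sqrt(16719 + 841) = sqrt(17560) = 2*sqrt(4390)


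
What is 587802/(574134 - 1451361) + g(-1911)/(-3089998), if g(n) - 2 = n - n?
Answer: -302718126475/451771612591 ≈ -0.67007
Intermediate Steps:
g(n) = 2 (g(n) = 2 + (n - n) = 2 + 0 = 2)
587802/(574134 - 1451361) + g(-1911)/(-3089998) = 587802/(574134 - 1451361) + 2/(-3089998) = 587802/(-877227) + 2*(-1/3089998) = 587802*(-1/877227) - 1/1544999 = -195934/292409 - 1/1544999 = -302718126475/451771612591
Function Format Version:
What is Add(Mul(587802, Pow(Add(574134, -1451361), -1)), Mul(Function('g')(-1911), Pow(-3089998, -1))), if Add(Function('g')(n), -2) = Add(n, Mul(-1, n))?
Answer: Rational(-302718126475, 451771612591) ≈ -0.67007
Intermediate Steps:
Function('g')(n) = 2 (Function('g')(n) = Add(2, Add(n, Mul(-1, n))) = Add(2, 0) = 2)
Add(Mul(587802, Pow(Add(574134, -1451361), -1)), Mul(Function('g')(-1911), Pow(-3089998, -1))) = Add(Mul(587802, Pow(Add(574134, -1451361), -1)), Mul(2, Pow(-3089998, -1))) = Add(Mul(587802, Pow(-877227, -1)), Mul(2, Rational(-1, 3089998))) = Add(Mul(587802, Rational(-1, 877227)), Rational(-1, 1544999)) = Add(Rational(-195934, 292409), Rational(-1, 1544999)) = Rational(-302718126475, 451771612591)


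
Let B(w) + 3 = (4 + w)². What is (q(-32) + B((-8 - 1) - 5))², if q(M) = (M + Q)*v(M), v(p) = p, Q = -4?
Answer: 1560001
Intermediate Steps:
q(M) = M*(-4 + M) (q(M) = (M - 4)*M = (-4 + M)*M = M*(-4 + M))
B(w) = -3 + (4 + w)²
(q(-32) + B((-8 - 1) - 5))² = (-32*(-4 - 32) + (-3 + (4 + ((-8 - 1) - 5))²))² = (-32*(-36) + (-3 + (4 + (-9 - 5))²))² = (1152 + (-3 + (4 - 14)²))² = (1152 + (-3 + (-10)²))² = (1152 + (-3 + 100))² = (1152 + 97)² = 1249² = 1560001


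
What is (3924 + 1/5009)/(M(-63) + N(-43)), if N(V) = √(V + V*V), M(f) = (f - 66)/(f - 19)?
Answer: -1611735994/470881063 + 132162351508*√1806/60743657127 ≈ 89.040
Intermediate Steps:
M(f) = (-66 + f)/(-19 + f)
N(V) = √(V + V²)
(3924 + 1/5009)/(M(-63) + N(-43)) = (3924 + 1/5009)/((-66 - 63)/(-19 - 63) + √(-43*(1 - 43))) = (3924 + 1/5009)/(-129/(-82) + √(-43*(-42))) = 19655317/(5009*(-1/82*(-129) + √1806)) = 19655317/(5009*(129/82 + √1806))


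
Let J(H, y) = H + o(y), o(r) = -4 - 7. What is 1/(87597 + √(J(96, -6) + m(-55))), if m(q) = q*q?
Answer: 87597/7673231299 - √3110/7673231299 ≈ 1.1409e-5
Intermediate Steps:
o(r) = -11
m(q) = q²
J(H, y) = -11 + H (J(H, y) = H - 11 = -11 + H)
1/(87597 + √(J(96, -6) + m(-55))) = 1/(87597 + √((-11 + 96) + (-55)²)) = 1/(87597 + √(85 + 3025)) = 1/(87597 + √3110)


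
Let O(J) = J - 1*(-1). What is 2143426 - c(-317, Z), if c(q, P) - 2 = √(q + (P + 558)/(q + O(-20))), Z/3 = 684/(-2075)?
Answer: 2143424 - I*√878093354/1660 ≈ 2.1434e+6 - 17.851*I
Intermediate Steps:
Z = -2052/2075 (Z = 3*(684/(-2075)) = 3*(684*(-1/2075)) = 3*(-684/2075) = -2052/2075 ≈ -0.98892)
O(J) = 1 + J (O(J) = J + 1 = 1 + J)
c(q, P) = 2 + √(q + (558 + P)/(-19 + q)) (c(q, P) = 2 + √(q + (P + 558)/(q + (1 - 20))) = 2 + √(q + (558 + P)/(q - 19)) = 2 + √(q + (558 + P)/(-19 + q)))
2143426 - c(-317, Z) = 2143426 - (2 + √((558 - 2052/2075 - 317*(-19 - 317))/(-19 - 317))) = 2143426 - (2 + √((558 - 2052/2075 - 317*(-336))/(-336))) = 2143426 - (2 + √(-(558 - 2052/2075 + 106512)/336)) = 2143426 - (2 + √(-1/336*222168198/2075)) = 2143426 - (2 + √(-5289719/16600)) = 2143426 - (2 + I*√878093354/1660) = 2143426 + (-2 - I*√878093354/1660) = 2143424 - I*√878093354/1660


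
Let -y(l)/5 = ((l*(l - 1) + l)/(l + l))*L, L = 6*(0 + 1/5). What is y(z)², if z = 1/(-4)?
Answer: 9/16 ≈ 0.56250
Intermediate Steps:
L = 6/5 (L = 6*(0 + ⅕) = 6*(⅕) = 6/5 ≈ 1.2000)
z = -¼ ≈ -0.25000
y(l) = -3*(l + l*(-1 + l))/l (y(l) = -5*(l*(l - 1) + l)/(l + l)*6/5 = -5*(l*(-1 + l) + l)/((2*l))*6/5 = -5*(l + l*(-1 + l))*(1/(2*l))*6/5 = -5*(l + l*(-1 + l))/(2*l)*6/5 = -3*(l + l*(-1 + l))/l)
y(z)² = (-3*(-¼))² = (¾)² = 9/16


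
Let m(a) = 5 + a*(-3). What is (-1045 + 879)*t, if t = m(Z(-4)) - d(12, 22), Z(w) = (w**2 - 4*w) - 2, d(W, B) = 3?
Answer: 14608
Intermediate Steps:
Z(w) = -2 + w**2 - 4*w
m(a) = 5 - 3*a
t = -88 (t = (5 - 3*(-2 + (-4)**2 - 4*(-4))) - 1*3 = (5 - 3*(-2 + 16 + 16)) - 3 = (5 - 3*30) - 3 = (5 - 90) - 3 = -85 - 3 = -88)
(-1045 + 879)*t = (-1045 + 879)*(-88) = -166*(-88) = 14608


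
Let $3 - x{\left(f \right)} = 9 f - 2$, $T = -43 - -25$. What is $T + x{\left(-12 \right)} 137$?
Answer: $15463$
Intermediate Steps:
$T = -18$ ($T = -43 + 25 = -18$)
$x{\left(f \right)} = 5 - 9 f$ ($x{\left(f \right)} = 3 - \left(9 f - 2\right) = 3 - \left(-2 + 9 f\right) = 5 - 9 f$)
$T + x{\left(-12 \right)} 137 = -18 + \left(5 - -108\right) 137 = -18 + \left(5 + 108\right) 137 = -18 + 113 \cdot 137 = -18 + 15481 = 15463$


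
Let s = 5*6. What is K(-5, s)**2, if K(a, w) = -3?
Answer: 9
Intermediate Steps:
s = 30
K(-5, s)**2 = (-3)**2 = 9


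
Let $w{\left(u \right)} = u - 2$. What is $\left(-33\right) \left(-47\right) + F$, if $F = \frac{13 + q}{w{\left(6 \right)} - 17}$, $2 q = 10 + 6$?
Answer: $\frac{20142}{13} \approx 1549.4$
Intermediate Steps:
$w{\left(u \right)} = -2 + u$
$q = 8$ ($q = \frac{10 + 6}{2} = \frac{1}{2} \cdot 16 = 8$)
$F = - \frac{21}{13}$ ($F = \frac{13 + 8}{\left(-2 + 6\right) - 17} = \frac{21}{4 - 17} = \frac{21}{-13} = 21 \left(- \frac{1}{13}\right) = - \frac{21}{13} \approx -1.6154$)
$\left(-33\right) \left(-47\right) + F = \left(-33\right) \left(-47\right) - \frac{21}{13} = 1551 - \frac{21}{13} = \frac{20142}{13}$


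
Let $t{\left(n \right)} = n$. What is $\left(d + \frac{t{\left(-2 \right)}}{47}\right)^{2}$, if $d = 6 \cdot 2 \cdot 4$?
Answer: $\frac{5080516}{2209} \approx 2299.9$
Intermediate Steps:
$d = 48$ ($d = 12 \cdot 4 = 48$)
$\left(d + \frac{t{\left(-2 \right)}}{47}\right)^{2} = \left(48 - \frac{2}{47}\right)^{2} = \left(\frac{2254}{47}\right)^{2} = \frac{5080516}{2209}$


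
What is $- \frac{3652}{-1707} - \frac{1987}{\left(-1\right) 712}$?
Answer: $\frac{5992033}{1215384} \approx 4.9302$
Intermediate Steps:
$- \frac{3652}{-1707} - \frac{1987}{\left(-1\right) 712} = \left(-3652\right) \left(- \frac{1}{1707}\right) - \frac{1987}{-712} = \frac{3652}{1707} - - \frac{1987}{712} = \frac{3652}{1707} + \frac{1987}{712} = \frac{5992033}{1215384}$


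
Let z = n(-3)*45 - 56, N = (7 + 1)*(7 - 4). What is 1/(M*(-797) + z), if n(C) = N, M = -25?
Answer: 1/20949 ≈ 4.7735e-5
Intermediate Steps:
N = 24 (N = 8*3 = 24)
n(C) = 24
z = 1024 (z = 24*45 - 56 = 1080 - 56 = 1024)
1/(M*(-797) + z) = 1/(-25*(-797) + 1024) = 1/(19925 + 1024) = 1/20949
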